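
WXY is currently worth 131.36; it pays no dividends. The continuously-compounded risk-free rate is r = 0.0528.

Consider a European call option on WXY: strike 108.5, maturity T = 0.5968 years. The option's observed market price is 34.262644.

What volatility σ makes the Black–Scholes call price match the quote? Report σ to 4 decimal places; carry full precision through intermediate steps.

At σ = 0.5054 the Black–Scholes value reproduces the quote:
σ√T = 0.5054·√0.5968 = 0.390436
d₁ = (ln(S/K) + (r+σ²/2)T) / (σ√T) = (ln(131.36/108.5) + (0.0528+0.5054²/2)·0.5968) / 0.390436 = (0.191191 + 0.107731) / 0.390436 = 0.765613
d₂ = d₁ − σ√T = 0.765613 − 0.390436 = 0.375177
e^{−rT} = 0.968980
N(d₁) = 0.778047,  N(d₂) = 0.646236
V = S·N(d₁) − K·e^{−rT}·N(d₂) = 102.204198 − 67.941555 = 34.262644 (the quoted price), and the Black–Scholes price is strictly increasing in σ, so σ is unique

sigma = 0.5054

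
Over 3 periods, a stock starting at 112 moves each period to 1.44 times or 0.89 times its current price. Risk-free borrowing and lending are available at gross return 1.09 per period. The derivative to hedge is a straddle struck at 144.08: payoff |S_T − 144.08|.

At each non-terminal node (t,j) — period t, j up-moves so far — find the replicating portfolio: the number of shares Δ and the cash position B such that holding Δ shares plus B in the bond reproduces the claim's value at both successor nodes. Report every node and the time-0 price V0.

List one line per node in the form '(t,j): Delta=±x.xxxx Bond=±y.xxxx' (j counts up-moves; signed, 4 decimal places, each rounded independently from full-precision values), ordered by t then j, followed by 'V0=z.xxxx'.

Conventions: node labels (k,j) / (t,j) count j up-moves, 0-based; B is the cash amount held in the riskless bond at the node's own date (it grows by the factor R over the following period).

Under the risk-neutral measure, an up-move has probability p* = (R−d)/(u−d) = 0.3636 and values discount at R = 1.09.
At maturity the claim pays: V(3,0)=65.1235, V(3,1)=16.3301, V(3,2)=62.6164, V(3,3)=190.3502
  t=2,j=0: stock 88.7152 → up 127.7499 (V=16.3301), down 78.9565 (V=65.1235). Price 43.4683; hedge Δ=-1.0000, bond B=132.1835.
  t=2,j=1: stock 143.5392 → up 206.6964 (V=62.6164), down 127.7499 (V=16.3301). Price 30.4234; hedge Δ=0.5863, bond B=-53.7336.
  t=2,j=2: stock 232.2432 → up 334.4302 (V=190.3502), down 206.6964 (V=62.6164). Price 100.0597; hedge Δ=1.0000, bond B=-132.1835.
  t=1,j=0: stock 99.6800 → up 143.5392 (V=30.4234), down 88.7152 (V=43.4683). Price 35.5272; hedge Δ=-0.2379, bond B=59.2452.
  t=1,j=1: stock 161.2800 → up 232.2432 (V=100.0597), down 143.5392 (V=30.4234). Price 51.1428; hedge Δ=0.7850, bond B=-75.4686.
  t=0,j=0: stock 112.0000 → up 161.2800 (V=51.1428), down 99.6800 (V=35.5272). Price 37.8033; hedge Δ=0.2535, bond B=9.4113.
As a check, the time-0 holding Δ(0,0)·S0 + B(0,0) comes to 37.8033 — exactly V0.

(0,0): Delta=0.2535 Bond=9.4113
(1,0): Delta=-0.2379 Bond=59.2452
(1,1): Delta=0.7850 Bond=-75.4686
(2,0): Delta=-1.0000 Bond=132.1835
(2,1): Delta=0.5863 Bond=-53.7336
(2,2): Delta=1.0000 Bond=-132.1835
V0=37.8033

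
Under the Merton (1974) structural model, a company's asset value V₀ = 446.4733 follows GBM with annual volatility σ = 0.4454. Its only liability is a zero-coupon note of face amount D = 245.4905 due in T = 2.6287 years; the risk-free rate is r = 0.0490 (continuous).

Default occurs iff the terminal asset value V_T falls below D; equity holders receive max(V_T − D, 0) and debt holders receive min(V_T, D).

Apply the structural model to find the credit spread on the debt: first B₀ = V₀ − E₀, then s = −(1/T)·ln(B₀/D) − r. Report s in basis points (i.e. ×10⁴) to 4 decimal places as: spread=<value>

Equity is a call on the firm's assets struck at D = 245.4905:
d₁ = [ln(V₀/D) + (r + σ²/2)T] / (σ√T)
   = [ln(446.4733/245.4905) + (0.0490 + 0.5·0.4454²)·2.6287] / (0.4454·√2.6287)
   = [0.598121 + 0.389549] / 0.722139 = 1.367701
d₂ = d₁ − σ√T = 1.367701 − 0.722139 = 0.645562
N(d₁) = 0.914297,  N(d₂) = 0.740718,  e^(−rT) = 0.879144
E₀ = V₀·N(d₁) − D·e^(−rT)·N(d₂)
   = 446.4733·0.914297 − 245.4905·0.879144·0.740718 = 248.346244
B₀ = V₀ − E₀ = 446.4733 − 248.346244 = 198.127056
spread = −(1/T)·ln(B₀/D) − r = −(1/2.6287)·ln(198.127056/245.4905) − 0.0490 = 0.03254210
in basis points: 0.03254210 × 10⁴ = 325.4210 bp

spread=325.4210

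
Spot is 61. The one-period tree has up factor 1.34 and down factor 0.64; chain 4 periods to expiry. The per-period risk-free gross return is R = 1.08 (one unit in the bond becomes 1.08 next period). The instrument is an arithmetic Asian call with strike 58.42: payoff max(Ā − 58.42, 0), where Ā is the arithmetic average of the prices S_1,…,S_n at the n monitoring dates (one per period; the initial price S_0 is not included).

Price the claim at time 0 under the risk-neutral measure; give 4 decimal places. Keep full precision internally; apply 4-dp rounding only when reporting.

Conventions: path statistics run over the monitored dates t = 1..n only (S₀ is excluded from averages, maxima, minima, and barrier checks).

With p* = (R−d)/(u−d) = 0.6286, sum probability × payoff across the paths and divide by R^4.
Enumerate all 2^4 = 16 price paths (U = up ×1.34, D = down ×0.64); each path with k up-moves has probability p*^k·(1−p*)^(4−k).
DDDD: Ā=22.5626, payoff=0.0000, prob=0.019033
UDDD: Ā=47.2405, payoff=0.0000, prob=0.032209
DUDD: Ā=36.5655, payoff=0.0000, prob=0.032209
UUDD: Ā=76.5590, payoff=18.1390, prob=0.054508
DDUD: Ā=29.7335, payoff=0.0000, prob=0.032209
UDUD: Ā=62.2545, payoff=3.8345, prob=0.054508
DUUD: Ā=51.5795, payoff=0.0000, prob=0.054508
UUUD: Ā=107.9946, payoff=49.5746, prob=0.092244
DDDU: Ā=25.3610, payoff=0.0000, prob=0.032209
UDDU: Ā=53.0996, payoff=0.0000, prob=0.054508
DUDU: Ā=42.4246, payoff=0.0000, prob=0.054508
UUDU: Ā=88.8265, payoff=30.4065, prob=0.092244
DDUU: Ā=35.5926, payoff=0.0000, prob=0.054508
UDUU: Ā=74.5220, payoff=16.1020, prob=0.092244
DUUU: Ā=63.8470, payoff=5.4270, prob=0.092244
UUUU: Ā=133.6797, payoff=75.2597, prob=0.156106
Price = Σ prob·payoff / R^4 = 22.309921 / 1.360489 = 16.3985

price = 16.3985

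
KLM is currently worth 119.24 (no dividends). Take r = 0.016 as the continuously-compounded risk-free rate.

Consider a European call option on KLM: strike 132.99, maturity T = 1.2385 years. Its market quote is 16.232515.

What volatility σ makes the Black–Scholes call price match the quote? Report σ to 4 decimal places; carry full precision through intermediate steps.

At σ = 0.3884 the Black–Scholes value reproduces the quote:
σ√T = 0.3884·√1.2385 = 0.432242
d₁ = (ln(S/K) + (r+σ²/2)T) / (σ√T) = (ln(119.24/132.99) + (0.016+0.3884²/2)·1.2385) / 0.432242 = (-0.109136 + 0.113233) / 0.432242 = 0.009479
d₂ = d₁ − σ√T = 0.009479 − 0.432242 = -0.422764
e^{−rT} = 0.980379
N(d₁) = 0.503781,  N(d₂) = 0.336234
V = S·N(d₁) − K·e^{−rT}·N(d₂) = 60.070885 − 43.838371 = 16.232515 (matching the quote); vega is positive throughout, so no other σ reproduces this price

sigma = 0.3884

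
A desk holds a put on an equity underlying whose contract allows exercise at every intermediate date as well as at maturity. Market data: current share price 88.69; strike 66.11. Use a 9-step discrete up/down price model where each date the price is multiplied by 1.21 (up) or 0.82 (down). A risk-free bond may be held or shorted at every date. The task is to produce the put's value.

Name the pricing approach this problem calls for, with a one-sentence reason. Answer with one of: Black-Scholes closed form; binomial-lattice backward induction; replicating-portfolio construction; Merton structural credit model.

framework: binomial-lattice backward induction

Key observation: an American put (K = 66.11, S₀ = 88.69) on a 9-date tree has no closed form — the optimal stopping decision is embedded and must be resolved recursively from expiry.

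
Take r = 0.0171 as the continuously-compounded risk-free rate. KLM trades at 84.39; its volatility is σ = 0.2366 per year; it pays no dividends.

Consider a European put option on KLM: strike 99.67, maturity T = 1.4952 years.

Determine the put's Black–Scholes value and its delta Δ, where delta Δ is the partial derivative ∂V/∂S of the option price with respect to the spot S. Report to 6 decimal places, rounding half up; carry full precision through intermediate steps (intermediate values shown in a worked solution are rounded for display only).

price = 18.024748
Δ = -0.633894

σ√T = 0.2366·√1.4952 = 0.289311
d₁ = (ln(S/K) + (r+σ²/2)T) / (σ√T) = (ln(84.39/99.67) + (0.0171+0.2366²/2)·1.4952) / 0.289311 = (-0.166416 + 0.067418) / 0.289311 = -0.342184
d₂ = d₁ − σ√T = -0.342184 − 0.289311 = -0.631495
e^{−rT} = 0.974756
N(−d₁) = 0.633894,  N(−d₂) = 0.736142
Put price V = K·e^{−rT}·N(−d₂) − S·N(−d₁) = 71.519057 − 53.494309 = 18.024748
Δ = −N(−d₁) = -0.633894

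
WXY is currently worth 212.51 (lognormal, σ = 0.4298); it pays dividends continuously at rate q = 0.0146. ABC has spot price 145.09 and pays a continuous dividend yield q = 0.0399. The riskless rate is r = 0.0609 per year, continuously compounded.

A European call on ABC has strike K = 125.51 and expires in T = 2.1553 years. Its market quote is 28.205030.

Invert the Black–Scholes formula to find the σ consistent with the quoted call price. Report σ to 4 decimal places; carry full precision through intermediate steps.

At σ = 0.1935 the Black–Scholes value reproduces the quote:
σ√T = 0.1935·√2.1553 = 0.284076
d₁ = (ln(S/K) + (r−q+σ²/2)T) / (σ√T) = (ln(145.09/125.51) + (0.0609−0.0399+0.1935²/2)·2.1553) / 0.284076 = (0.144969 + 0.085611) / 0.284076 = 0.811683
d₂ = d₁ − σ√T = 0.811683 − 0.284076 = 0.527607
e^{−rT} = 0.876992
e^{−qT} = 0.917597
N(d₁) = 0.791513,  N(d₂) = 0.701114
V = S·e^{−qT}·N(d₁) − K·e^{−rT}·N(d₂) = 105.377484 − 77.172454 = 28.205030 (the observed quote) — the price is monotone increasing in volatility, hence this σ is the only solution

sigma = 0.1935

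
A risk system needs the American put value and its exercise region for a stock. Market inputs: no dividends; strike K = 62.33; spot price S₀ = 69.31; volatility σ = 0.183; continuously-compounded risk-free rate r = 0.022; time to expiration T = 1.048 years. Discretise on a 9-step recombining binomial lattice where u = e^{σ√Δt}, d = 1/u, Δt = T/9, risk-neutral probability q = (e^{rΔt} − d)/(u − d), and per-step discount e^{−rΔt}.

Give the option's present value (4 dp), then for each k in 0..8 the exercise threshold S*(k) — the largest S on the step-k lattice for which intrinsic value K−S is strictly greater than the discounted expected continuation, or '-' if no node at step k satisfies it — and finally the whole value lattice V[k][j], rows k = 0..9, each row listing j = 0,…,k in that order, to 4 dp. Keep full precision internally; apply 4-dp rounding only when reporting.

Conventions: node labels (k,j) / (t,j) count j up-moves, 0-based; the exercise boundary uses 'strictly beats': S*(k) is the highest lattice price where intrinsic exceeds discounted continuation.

price = 1.8734
boundary = - - - - - 50.7218 47.6512 50.7218 53.9902
tree:
1.8734
2.8665 0.9092
4.2744 1.5006 0.3339
6.1852 2.4225 0.6043 0.0705
8.6438 3.8060 1.0782 0.1427 0.0000
11.6082 5.7811 1.8886 0.2890 0.0000 0.0000
14.6788 8.4153 3.2276 0.5853 0.0000 0.0000 0.0000
17.5634 11.6082 5.3272 1.1853 0.0000 0.0000 0.0000 0.0000
20.2735 14.6788 8.3398 2.4004 0.0000 0.0000 0.0000 0.0000 0.0000
22.8195 17.5634 11.6082 4.8608 0.0000 0.0000 0.0000 0.0000 0.0000 0.0000

Δt=0.11644  u=1.06444  d=0.93946  q=0.50492  discount=0.99744
step 9 (expiry): payoffs max(K−S,0) = 22.8195 17.5634 11.6082 4.8608 0.0000 0.0000 0.0000 0.0000 0.0000 0.0000
step 8: (k=8,j=0): S=42.0565, K−S=20.2735, hold=20.1140 ⇒ V=20.2735 exercise | (k=8,j=1): S=47.6512, K−S=14.6788, hold=14.5193 ⇒ V=14.6788 exercise | (k=8,j=2): S=53.9902, K−S=8.3398, hold=8.1804 ⇒ V=8.3398 exercise | (k=8,j=3): S=61.1724, K−S=1.1576, hold=2.4004 ⇒ V=2.4004 continue | (k=8,j=4): S=69.3100, K−S=0.0000, hold=0.0000 ⇒ V=0.0000 continue | (k=8,j=5): S=78.5302, K−S=0.0000, hold=0.0000 ⇒ V=0.0000 continue | (k=8,j=6): S=88.9769, K−S=0.0000, hold=0.0000 ⇒ V=0.0000 continue | (k=8,j=7): S=100.8133, K−S=0.0000, hold=0.0000 ⇒ V=0.0000 continue | (k=8,j=8): S=114.2243, K−S=0.0000, hold=0.0000 ⇒ V=0.0000 continue  boundary S*=53.9902
step 7: (k=7,j=0): S=44.7666, K−S=17.5634, hold=17.4040 ⇒ V=17.5634 exercise | (k=7,j=1): S=50.7218, K−S=11.6082, hold=11.4488 ⇒ V=11.6082 exercise | (k=7,j=2): S=57.4692, K−S=4.8608, hold=5.3272 ⇒ V=5.3272 continue | (k=7,j=3): S=65.1142, K−S=0.0000, hold=1.1853 ⇒ V=1.1853 continue | (k=7,j=4): S=73.7762, K−S=0.0000, hold=0.0000 ⇒ V=0.0000 continue | (k=7,j=5): S=83.5905, K−S=0.0000, hold=0.0000 ⇒ V=0.0000 continue | (k=7,j=6): S=94.7104, K−S=0.0000, hold=0.0000 ⇒ V=0.0000 continue | (k=7,j=7): S=107.3095, K−S=0.0000, hold=0.0000 ⇒ V=0.0000 continue  boundary S*=50.7218
step 6: (k=6,j=0): S=47.6512, K−S=14.6788, hold=14.5193 ⇒ V=14.6788 exercise | (k=6,j=1): S=53.9902, K−S=8.3398, hold=8.4153 ⇒ V=8.4153 continue | (k=6,j=2): S=61.1724, K−S=1.1576, hold=3.2276 ⇒ V=3.2276 continue | (k=6,j=3): S=69.3100, K−S=0.0000, hold=0.5853 ⇒ V=0.5853 continue | (k=6,j=4): S=78.5302, K−S=0.0000, hold=0.0000 ⇒ V=0.0000 continue | (k=6,j=5): S=88.9769, K−S=0.0000, hold=0.0000 ⇒ V=0.0000 continue | (k=6,j=6): S=100.8133, K−S=0.0000, hold=0.0000 ⇒ V=0.0000 continue  boundary S*=47.6512
step 5: (k=5,j=0): S=50.7218, K−S=11.6082, hold=11.4868 ⇒ V=11.6082 exercise | (k=5,j=1): S=57.4692, K−S=4.8608, hold=5.7811 ⇒ V=5.7811 continue | (k=5,j=2): S=65.1142, K−S=0.0000, hold=1.8886 ⇒ V=1.8886 continue | (k=5,j=3): S=73.7762, K−S=0.0000, hold=0.2890 ⇒ V=0.2890 continue | (k=5,j=4): S=83.5905, K−S=0.0000, hold=0.0000 ⇒ V=0.0000 continue | (k=5,j=5): S=94.7104, K−S=0.0000, hold=0.0000 ⇒ V=0.0000 continue  boundary S*=50.7218
step 4: (k=4,j=0): S=53.9902, K−S=8.3398, hold=8.6438 ⇒ V=8.6438 continue | (k=4,j=1): S=61.1724, K−S=1.1576, hold=3.8060 ⇒ V=3.8060 continue | (k=4,j=2): S=69.3100, K−S=0.0000, hold=1.0782 ⇒ V=1.0782 continue | (k=4,j=3): S=78.5302, K−S=0.0000, hold=0.1427 ⇒ V=0.1427 continue | (k=4,j=4): S=88.9769, K−S=0.0000, hold=0.0000 ⇒ V=0.0000 continue  boundary S*=-
step 3: (k=3,j=0): S=57.4692, K−S=4.8608, hold=6.1852 ⇒ V=6.1852 continue | (k=3,j=1): S=65.1142, K−S=0.0000, hold=2.4225 ⇒ V=2.4225 continue | (k=3,j=2): S=73.7762, K−S=0.0000, hold=0.6043 ⇒ V=0.6043 continue | (k=3,j=3): S=83.5905, K−S=0.0000, hold=0.0705 ⇒ V=0.0705 continue  boundary S*=-
step 2: (k=2,j=0): S=61.1724, K−S=1.1576, hold=4.2744 ⇒ V=4.2744 continue | (k=2,j=1): S=69.3100, K−S=0.0000, hold=1.5006 ⇒ V=1.5006 continue | (k=2,j=2): S=78.5302, K−S=0.0000, hold=0.3339 ⇒ V=0.3339 continue  boundary S*=-
step 1: (k=1,j=0): S=65.1142, K−S=0.0000, hold=2.8665 ⇒ V=2.8665 continue | (k=1,j=1): S=73.7762, K−S=0.0000, hold=0.9092 ⇒ V=0.9092 continue  boundary S*=-
step 0: (k=0,j=0): S=69.3100, K−S=0.0000, hold=1.8734 ⇒ V=1.8734 continue  boundary S*=-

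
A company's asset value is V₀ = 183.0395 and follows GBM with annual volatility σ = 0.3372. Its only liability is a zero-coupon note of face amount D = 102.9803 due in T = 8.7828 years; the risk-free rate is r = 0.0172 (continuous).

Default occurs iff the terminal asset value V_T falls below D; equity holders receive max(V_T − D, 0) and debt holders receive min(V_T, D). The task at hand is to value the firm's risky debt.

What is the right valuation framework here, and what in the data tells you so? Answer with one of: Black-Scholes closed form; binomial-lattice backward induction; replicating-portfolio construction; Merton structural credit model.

Key observation: the data describe a firm's assets (V₀ = 183.0395, GBM) and a single zero-coupon debt of face 102.9803, so credit quantities follow from equity-as-call in the structural model.

framework: Merton structural credit model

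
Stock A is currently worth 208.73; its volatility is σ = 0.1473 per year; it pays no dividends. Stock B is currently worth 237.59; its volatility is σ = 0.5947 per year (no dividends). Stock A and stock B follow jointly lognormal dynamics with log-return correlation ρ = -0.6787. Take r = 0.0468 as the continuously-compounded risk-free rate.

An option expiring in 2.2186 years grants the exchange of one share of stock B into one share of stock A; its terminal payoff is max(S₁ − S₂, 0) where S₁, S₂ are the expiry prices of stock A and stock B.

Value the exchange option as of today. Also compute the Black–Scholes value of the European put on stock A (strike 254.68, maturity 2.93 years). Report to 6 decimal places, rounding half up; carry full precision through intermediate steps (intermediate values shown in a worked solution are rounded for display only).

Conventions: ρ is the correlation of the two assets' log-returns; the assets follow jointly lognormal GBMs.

exchange price = 75.328205
price(stock A put K=254.68) = 28.909178

σ_eff = √(σ₁² + σ₂² − 2ρσ₁σ₂) = √(0.1473² + 0.5947² − 2·-0.6787·0.1473·0.5947) = 0.703045
d₁ = (ln(S₁/S₂) + (q₂ − q₁ + σ_eff²/2)T) / (σ_eff√T) = (ln(208.73/237.59) + (0.0 − 0.0 + 0.247136)·2.2186) / 1.047184 = 0.399922
d₂ = d₁ − σ_eff√T = 0.399922 − 1.047184 = -0.647262
N(d₁) = 0.655393,  N(d₂) = 0.258731
V = S₁·e^{−q₁T}·N(d₁) − S₂·e^{−q₂T}·N(d₂) = 136.800184 − 61.471980 = 75.328205
[vanilla: stock A put K=254.68]
σ√T = 0.1473·√2.93 = 0.252137
d₁ = (ln(S/K) + (r+σ²/2)T) / (σ√T) = (ln(208.73/254.68) + (0.0468+0.1473²/2)·2.93) / 0.252137 = (-0.198966 + 0.168911) / 0.252137 = -0.119204
d₂ = d₁ − σ√T = -0.119204 − 0.252137 = -0.371341
e^{−rT} = 0.871862
N(−d₁) = 0.547443,  N(−d₂) = 0.644808
price = K·e^{−rT}·N(−d₂) − S·N(−d₁) = 143.176995 − 114.267817 = 28.909178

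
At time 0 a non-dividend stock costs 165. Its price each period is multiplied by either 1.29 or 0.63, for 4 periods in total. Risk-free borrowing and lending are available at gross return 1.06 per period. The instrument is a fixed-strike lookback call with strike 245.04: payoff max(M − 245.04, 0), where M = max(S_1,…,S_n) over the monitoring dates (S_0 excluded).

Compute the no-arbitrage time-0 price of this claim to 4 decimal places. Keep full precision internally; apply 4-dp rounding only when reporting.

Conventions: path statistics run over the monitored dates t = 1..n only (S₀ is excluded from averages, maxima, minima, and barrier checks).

Set p* = 0.6515 (from d < R < u); the path-dependent value is the discounted p*-expectation over all price paths.
Enumerate all 2^4 = 16 price paths (U = up ×1.29, D = down ×0.63); each path with k up-moves has probability p*^k·(1−p*)^(4−k).
DDDD: M=103.9500, payoff=0.0000, prob=0.014748
UDDD: M=212.8500, payoff=0.0000, prob=0.027573
DUDD: M=134.0955, payoff=0.0000, prob=0.027573
UUDD: M=274.5765, payoff=29.5365, prob=0.051549
DDUD: M=103.9500, payoff=0.0000, prob=0.027573
UDUD: M=212.8500, payoff=0.0000, prob=0.051549
DUUD: M=172.9832, payoff=0.0000, prob=0.051549
UUUD: M=354.2037, payoff=109.1637, prob=0.096373
DDDU: M=103.9500, payoff=0.0000, prob=0.027573
UDDU: M=212.8500, payoff=0.0000, prob=0.051549
DUDU: M=134.0955, payoff=0.0000, prob=0.051549
UUDU: M=274.5765, payoff=29.5365, prob=0.096373
DDUU: M=108.9794, payoff=0.0000, prob=0.051549
UDUU: M=223.1483, payoff=0.0000, prob=0.096373
DUUU: M=223.1483, payoff=0.0000, prob=0.096373
UUUU: M=456.9228, payoff=211.8828, prob=0.180176
Price = Σ prob·payoff / R^4 = 53.065869 / 1.262477 = 42.0331

price = 42.0331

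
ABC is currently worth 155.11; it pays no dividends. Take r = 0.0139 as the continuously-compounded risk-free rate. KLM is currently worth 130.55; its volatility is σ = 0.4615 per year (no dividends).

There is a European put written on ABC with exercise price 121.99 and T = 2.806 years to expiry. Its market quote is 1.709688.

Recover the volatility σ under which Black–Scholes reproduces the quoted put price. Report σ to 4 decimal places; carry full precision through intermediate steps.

sigma = 0.1379

At σ = 0.1379 the Black–Scholes value reproduces the quote:
σ√T = 0.1379·√2.806 = 0.230998
d₁ = (ln(S/K) + (r+σ²/2)T) / (σ√T) = (ln(155.11/121.99) + (0.0139+0.1379²/2)·2.806) / 0.230998 = (0.240195 + 0.065683) / 0.230998 = 1.324163
d₂ = d₁ − σ√T = 1.324163 − 0.230998 = 1.093165
e^{−rT} = 0.961747
N(−d₁) = 0.092724,  N(−d₂) = 0.137161
V = K·e^{−rT}·N(−d₂) − S·N(−d₁) = 16.092182 − 14.382494 = 1.709688 (the quoted price), and the Black–Scholes price is strictly increasing in σ, so σ is unique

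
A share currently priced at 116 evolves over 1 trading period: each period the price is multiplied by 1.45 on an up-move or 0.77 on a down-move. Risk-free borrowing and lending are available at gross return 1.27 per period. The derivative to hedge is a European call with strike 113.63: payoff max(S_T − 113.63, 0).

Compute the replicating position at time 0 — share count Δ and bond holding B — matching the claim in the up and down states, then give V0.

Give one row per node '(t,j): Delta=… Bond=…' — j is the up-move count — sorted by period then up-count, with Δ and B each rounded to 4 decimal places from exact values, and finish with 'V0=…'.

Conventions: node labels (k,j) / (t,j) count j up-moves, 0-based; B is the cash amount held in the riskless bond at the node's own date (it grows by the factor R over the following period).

The replicating-portfolio and risk-neutral prices coincide; use p* = (1.27−0.77)/(1.45−0.77) = 0.7353 for the latter.
Payoffs at expiry: V(1,0)=0.0000, V(1,1)=54.5700
(0,0): S=116.0000. Δ = (V_up−V_dn)/(S_up−S_dn) = (54.5700−0.0000)/(168.2000−89.3200) = 0.6918. V = [p*·54.5700 + (1−p*)·0.0000]/1.27 = 31.5945. B = V − Δ·S = -48.6555.
Check: Δ(0,0)·S0 + B(0,0) = 31.5945 = V0.

(0,0): Delta=0.6918 Bond=-48.6555
V0=31.5945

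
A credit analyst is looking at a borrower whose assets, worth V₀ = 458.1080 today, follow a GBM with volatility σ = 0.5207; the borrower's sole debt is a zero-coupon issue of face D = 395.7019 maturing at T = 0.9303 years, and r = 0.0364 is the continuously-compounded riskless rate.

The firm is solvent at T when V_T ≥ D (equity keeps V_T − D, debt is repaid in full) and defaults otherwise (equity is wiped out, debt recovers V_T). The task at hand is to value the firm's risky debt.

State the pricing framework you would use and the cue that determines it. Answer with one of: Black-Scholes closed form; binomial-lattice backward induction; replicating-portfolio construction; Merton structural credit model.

framework: Merton structural credit model

Key observation: the data describe a firm's assets (V₀ = 458.1080, GBM) and a single zero-coupon debt of face 395.7019, so credit quantities follow from equity-as-call in the structural model.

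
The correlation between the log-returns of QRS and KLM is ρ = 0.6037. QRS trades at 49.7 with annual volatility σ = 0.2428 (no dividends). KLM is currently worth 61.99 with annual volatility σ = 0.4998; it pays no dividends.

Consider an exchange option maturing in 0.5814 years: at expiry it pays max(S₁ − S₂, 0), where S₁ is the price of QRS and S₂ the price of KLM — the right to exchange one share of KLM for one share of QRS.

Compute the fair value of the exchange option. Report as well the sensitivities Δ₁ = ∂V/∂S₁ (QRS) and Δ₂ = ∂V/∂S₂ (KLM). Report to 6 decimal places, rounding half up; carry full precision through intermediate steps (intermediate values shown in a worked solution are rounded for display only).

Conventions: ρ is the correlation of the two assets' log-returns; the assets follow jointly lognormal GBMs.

exchange price = 2.340495
Δ1 = 0.285721
Δ2 = -0.191319

σ_eff = √(σ₁² + σ₂² − 2ρσ₁σ₂) = √(0.2428² + 0.4998² − 2·0.6037·0.2428·0.4998) = 0.402781
d₁ = (ln(S₁/S₂) + (q₂ − q₁ + σ_eff²/2)T) / (σ_eff√T) = (ln(49.7/61.99) + (0.0 − 0.0 + 0.081116)·0.5814) / 0.307118 = -0.565929
d₂ = d₁ − σ_eff√T = -0.565929 − 0.307118 = -0.873047
N(d₁) = 0.285721,  N(d₂) = 0.191319
V = S₁·e^{−q₁T}·N(d₁) − S₂·e^{−q₂T}·N(d₂) = 14.200335 − 11.859840 = 2.340495
Key observation: the rate r is irrelevant here: denominating values in KLM turns the exchange into a ratio option on S₁/S₂, and discounting at r drops out.
Δ₁ = e^{−q₁T}·N(d₁) = 0.285721;  Δ₂ = −e^{−q₂T}·N(d₂) = -0.191319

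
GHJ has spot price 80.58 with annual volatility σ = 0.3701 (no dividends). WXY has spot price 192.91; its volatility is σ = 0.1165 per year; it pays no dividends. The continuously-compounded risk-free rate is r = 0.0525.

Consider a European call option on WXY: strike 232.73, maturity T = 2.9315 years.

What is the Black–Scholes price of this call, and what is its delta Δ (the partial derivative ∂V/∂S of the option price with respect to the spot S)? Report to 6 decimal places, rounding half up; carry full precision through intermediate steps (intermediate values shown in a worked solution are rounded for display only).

σ√T = 0.1165·√2.9315 = 0.199467
d₁ = (ln(S/K) + (r+σ²/2)T) / (σ√T) = (ln(192.91/232.73) + (0.0525+0.1165²/2)·2.9315) / 0.199467 = (-0.187655 + 0.173797) / 0.199467 = -0.069475
d₂ = d₁ − σ√T = -0.069475 − 0.199467 = -0.268942
e^{−rT} = 0.857355
N(d₁) = 0.472306,  N(d₂) = 0.393987
Call price V = S·N(d₁) − K·e^{−rT}·N(d₂) = 91.112511 − 78.613106 = 12.499405
Δ = N(d₁) = 0.472306

price = 12.499405
Δ = 0.472306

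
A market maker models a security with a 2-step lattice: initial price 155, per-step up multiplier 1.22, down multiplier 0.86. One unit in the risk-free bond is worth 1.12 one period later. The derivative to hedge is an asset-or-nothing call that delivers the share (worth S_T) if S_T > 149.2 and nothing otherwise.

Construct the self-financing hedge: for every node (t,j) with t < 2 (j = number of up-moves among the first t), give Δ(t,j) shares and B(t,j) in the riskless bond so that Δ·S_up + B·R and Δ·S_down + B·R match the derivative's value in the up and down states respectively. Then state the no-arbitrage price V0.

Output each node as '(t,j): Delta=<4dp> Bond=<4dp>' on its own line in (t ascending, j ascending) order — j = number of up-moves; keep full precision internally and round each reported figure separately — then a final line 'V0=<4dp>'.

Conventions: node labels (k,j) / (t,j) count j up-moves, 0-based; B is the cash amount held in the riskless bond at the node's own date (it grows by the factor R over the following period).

(0,0): Delta=1.5095 Bond=-86.0295
(1,0): Delta=3.3889 Bond=-346.8709
(1,1): Delta=1.0000 Bond=0.0000
V0=147.9484

No-arbitrage ⇒ martingale measure with p* = (R−d)/(u−d) = 0.7222.
At maturity the claim pays: V(2,0)=0.0000, V(2,1)=162.6260, V(2,2)=230.7020
Node (1,0) S=133.3000: V=(p*·162.6260+(1−p*)·0.0000)/1.12=104.8680; Δ=(162.6260−0.0000)/(162.6260−114.6380)=3.3889; B=V−Δ·S=-346.8709
Node (1,1) S=189.1000: V=(p*·230.7020+(1−p*)·162.6260)/1.12=189.1000; Δ=(230.7020−162.6260)/(230.7020−162.6260)=1.0000; B=V−Δ·S=0.0000
Node (0,0) S=155.0000: V=(p*·189.1000+(1−p*)·104.8680)/1.12=147.9484; Δ=(189.1000−104.8680)/(189.1000−133.3000)=1.5095; B=V−Δ·S=-86.0295
Sanity check at the root: Δ(0,0)·S0 + B(0,0) reproduces V0 = 147.9484.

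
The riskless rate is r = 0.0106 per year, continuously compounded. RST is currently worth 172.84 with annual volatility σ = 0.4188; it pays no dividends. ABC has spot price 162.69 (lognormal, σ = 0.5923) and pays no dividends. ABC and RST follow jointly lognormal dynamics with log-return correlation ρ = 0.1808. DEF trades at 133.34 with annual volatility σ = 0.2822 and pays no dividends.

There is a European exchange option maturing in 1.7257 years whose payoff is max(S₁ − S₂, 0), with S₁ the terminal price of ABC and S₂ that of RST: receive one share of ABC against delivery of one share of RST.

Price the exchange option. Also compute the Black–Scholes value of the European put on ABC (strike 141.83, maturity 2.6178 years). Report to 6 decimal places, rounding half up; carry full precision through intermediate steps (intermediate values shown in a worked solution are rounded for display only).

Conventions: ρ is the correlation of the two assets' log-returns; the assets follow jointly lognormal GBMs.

exchange price = 51.369571
price(ABC put K=141.83) = 43.728129

σ_eff = √(σ₁² + σ₂² − 2ρσ₁σ₂) = √(0.5923² + 0.4188² − 2·0.1808·0.5923·0.4188) = 0.660694
d₁ = (ln(S₁/S₂) + (q₂ − q₁ + σ_eff²/2)T) / (σ_eff√T) = (ln(162.69/172.84) + (0.0 − 0.0 + 0.218258)·1.7257) / 0.867926 = 0.364234
d₂ = d₁ − σ_eff√T = 0.364234 − 0.867926 = -0.503692
N(d₁) = 0.642158,  N(d₂) = 0.307239
V = S₁·e^{−q₁T}·N(d₁) − S₂·e^{−q₂T}·N(d₂) = 104.472734 − 53.103163 = 51.369571
[vanilla: ABC put K=141.83]
σ√T = 0.5923·√2.6178 = 0.958319
d₁ = (ln(S/K) + (r+σ²/2)T) / (σ√T) = (ln(162.69/141.83) + (0.0106+0.5923²/2)·2.6178) / 0.958319 = (0.137217 + 0.486936) / 0.958319 = 0.651300
d₂ = d₁ − σ√T = 0.651300 − 0.958319 = -0.307018
e^{−rT} = 0.972633
N(−d₁) = 0.257426,  N(−d₂) = 0.620585
price = K·e^{−rT}·N(−d₂) − S·N(−d₁) = 85.608808 − 41.880679 = 43.728129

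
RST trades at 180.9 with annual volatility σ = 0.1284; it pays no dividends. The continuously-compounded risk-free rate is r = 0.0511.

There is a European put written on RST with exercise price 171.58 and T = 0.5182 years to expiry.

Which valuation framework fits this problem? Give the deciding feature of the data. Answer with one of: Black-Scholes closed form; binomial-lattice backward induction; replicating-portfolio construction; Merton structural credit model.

Key observation: with RST following a GBM at constant σ and r, the European put struck at 171.58 prices in closed form — nothing here needs a stepwise model or a balance sheet.

framework: Black-Scholes closed form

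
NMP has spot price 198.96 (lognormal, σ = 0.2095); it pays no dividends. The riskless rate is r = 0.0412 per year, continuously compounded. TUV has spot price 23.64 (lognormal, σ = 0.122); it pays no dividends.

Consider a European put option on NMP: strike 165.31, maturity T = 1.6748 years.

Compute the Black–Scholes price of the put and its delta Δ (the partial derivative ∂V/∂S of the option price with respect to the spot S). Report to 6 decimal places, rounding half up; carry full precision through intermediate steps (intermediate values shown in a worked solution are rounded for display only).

price = 4.423073
Δ = -0.141534

σ√T = 0.2095·√1.6748 = 0.271122
d₁ = (ln(S/K) + (r+σ²/2)T) / (σ√T) = (ln(198.96/165.31) + (0.0412+0.2095²/2)·1.6748) / 0.271122 = (0.185281 + 0.105755) / 0.271122 = 1.073451
d₂ = d₁ − σ√T = 1.073451 − 0.271122 = 0.802329
e^{−rT} = 0.933325
N(−d₁) = 0.141534,  N(−d₂) = 0.211181
Put price V = K·e^{−rT}·N(−d₂) − S·N(−d₁) = 32.582746 − 28.159673 = 4.423073
Δ = −N(−d₁) = -0.141534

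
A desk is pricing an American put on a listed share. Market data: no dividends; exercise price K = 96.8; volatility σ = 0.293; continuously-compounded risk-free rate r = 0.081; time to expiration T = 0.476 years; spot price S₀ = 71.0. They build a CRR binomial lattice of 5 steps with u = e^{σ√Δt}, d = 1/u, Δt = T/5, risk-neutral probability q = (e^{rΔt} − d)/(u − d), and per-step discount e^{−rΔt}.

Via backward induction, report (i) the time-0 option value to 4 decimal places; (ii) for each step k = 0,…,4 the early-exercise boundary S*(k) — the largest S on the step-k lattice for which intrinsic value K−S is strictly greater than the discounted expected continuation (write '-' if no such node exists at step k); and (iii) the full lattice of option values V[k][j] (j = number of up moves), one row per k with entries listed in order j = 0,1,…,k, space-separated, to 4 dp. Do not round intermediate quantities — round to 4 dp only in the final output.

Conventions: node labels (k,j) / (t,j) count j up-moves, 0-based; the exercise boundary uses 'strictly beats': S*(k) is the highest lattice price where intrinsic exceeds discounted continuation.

Δt=0.09520  u=1.09462  d=0.91356  q=0.52017  discount=0.99232
step 5 (expiry): payoffs max(K−S,0) = 51.6197 42.6657 31.9371 19.0823 3.6798 0.0000
step 4: (k=4,j=0): S=49.4551, K−S=47.3449, hold=46.6013 ⇒ V=47.3449 exercise | (k=4,j=1): S=59.2563, K−S=37.5437, hold=36.8001 ⇒ V=37.5437 exercise | (k=4,j=2): S=71.0000, K−S=25.8000, hold=25.0564 ⇒ V=25.8000 exercise | (k=4,j=3): S=85.0711, K−S=11.7289, hold=10.9853 ⇒ V=11.7289 exercise | (k=4,j=4): S=101.9308, K−S=0.0000, hold=1.7521 ⇒ V=1.7521 continue  boundary S*=85.0711
step 3: (k=3,j=0): S=54.1343, K−S=42.6657, hold=41.9221 ⇒ V=42.6657 exercise | (k=3,j=1): S=64.8629, K−S=31.9371, hold=31.1935 ⇒ V=31.9371 exercise | (k=3,j=2): S=77.7177, K−S=19.0823, hold=18.3387 ⇒ V=19.0823 exercise | (k=3,j=3): S=93.1202, K−S=3.6798, hold=6.4891 ⇒ V=6.4891 continue  boundary S*=77.7177
step 2: (k=2,j=0): S=59.2563, K−S=37.5437, hold=36.8001 ⇒ V=37.5437 exercise | (k=2,j=1): S=71.0000, K−S=25.8000, hold=25.0564 ⇒ V=25.8000 exercise | (k=2,j=2): S=85.0711, K−S=11.7289, hold=12.4354 ⇒ V=12.4354 continue  boundary S*=71.0000
step 1: (k=1,j=0): S=64.8629, K−S=31.9371, hold=31.1935 ⇒ V=31.9371 exercise | (k=1,j=1): S=77.7177, K−S=19.0823, hold=18.7034 ⇒ V=19.0823 exercise  boundary S*=77.7177
step 0: (k=0,j=0): S=71.0000, K−S=25.8000, hold=25.0564 ⇒ V=25.8000 exercise  boundary S*=71.0000

price = 25.8000
boundary = 71.0000 77.7177 71.0000 77.7177 85.0711
tree:
25.8000
31.9371 19.0823
37.5437 25.8000 12.4354
42.6657 31.9371 19.0823 6.4891
47.3449 37.5437 25.8000 11.7289 1.7521
51.6197 42.6657 31.9371 19.0823 3.6798 0.0000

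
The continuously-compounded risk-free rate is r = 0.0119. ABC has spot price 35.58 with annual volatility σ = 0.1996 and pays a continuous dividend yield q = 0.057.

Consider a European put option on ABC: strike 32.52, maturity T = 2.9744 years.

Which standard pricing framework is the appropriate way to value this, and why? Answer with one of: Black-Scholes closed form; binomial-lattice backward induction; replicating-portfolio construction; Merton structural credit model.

framework: Black-Scholes closed form

Key observation: with ABC following a GBM at constant σ and r, the European put struck at 32.52 prices in closed form — nothing here needs a stepwise model or a balance sheet.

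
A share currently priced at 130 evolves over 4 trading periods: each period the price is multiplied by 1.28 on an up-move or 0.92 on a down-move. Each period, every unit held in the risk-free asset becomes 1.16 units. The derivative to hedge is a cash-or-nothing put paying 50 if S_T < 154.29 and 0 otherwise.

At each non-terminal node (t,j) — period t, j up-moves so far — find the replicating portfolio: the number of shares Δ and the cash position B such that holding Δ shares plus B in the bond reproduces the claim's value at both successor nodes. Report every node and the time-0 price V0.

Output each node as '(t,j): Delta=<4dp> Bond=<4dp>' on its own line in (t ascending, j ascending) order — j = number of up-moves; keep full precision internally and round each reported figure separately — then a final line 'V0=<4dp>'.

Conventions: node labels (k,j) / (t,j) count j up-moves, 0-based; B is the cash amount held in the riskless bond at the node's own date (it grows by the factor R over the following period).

No-arbitrage ⇒ martingale measure with p* = (R−d)/(u−d) = 0.6667.
Expiry values: V(4,0)=50.0000, V(4,1)=50.0000, V(4,2)=0.0000, V(4,3)=0.0000, V(4,4)=0.0000
(3,0): S=101.2294. Δ = (V_up−V_dn)/(S_up−S_dn) = (50.0000−50.0000)/(129.5737−93.1311) = 0.0000. V = [p*·50.0000 + (1−p*)·50.0000]/1.16 = 43.1034. B = V − Δ·S = 43.1034.
(3,1): S=140.8410. Δ = (V_up−V_dn)/(S_up−S_dn) = (0.0000−50.0000)/(180.2764−129.5737) = -0.9861. V = [p*·0.0000 + (1−p*)·50.0000]/1.16 = 14.3678. B = V − Δ·S = 153.2567.
(3,2): S=195.9526. Δ = (V_up−V_dn)/(S_up−S_dn) = (0.0000−0.0000)/(250.8194−180.2764) = 0.0000. V = [p*·0.0000 + (1−p*)·0.0000]/1.16 = 0.0000. B = V − Δ·S = 0.0000.
(3,3): S=272.6298. Δ = (V_up−V_dn)/(S_up−S_dn) = (0.0000−0.0000)/(348.9661−250.8194) = 0.0000. V = [p*·0.0000 + (1−p*)·0.0000]/1.16 = 0.0000. B = V − Δ·S = 0.0000.
(2,0): S=110.0320. Δ = (V_up−V_dn)/(S_up−S_dn) = (14.3678−43.1034)/(140.8410−101.2294) = -0.7254. V = [p*·14.3678 + (1−p*)·43.1034]/1.16 = 20.6434. B = V − Δ·S = 100.4646.
(2,1): S=153.0880. Δ = (V_up−V_dn)/(S_up−S_dn) = (0.0000−14.3678)/(195.9526−140.8410) = -0.2607. V = [p*·0.0000 + (1−p*)·14.3678]/1.16 = 4.1287. B = V − Δ·S = 44.0393.
(2,2): S=212.9920. Δ = (V_up−V_dn)/(S_up−S_dn) = (0.0000−0.0000)/(272.6298−195.9526) = 0.0000. V = [p*·0.0000 + (1−p*)·0.0000]/1.16 = 0.0000. B = V − Δ·S = 0.0000.
(1,0): S=119.6000. Δ = (V_up−V_dn)/(S_up−S_dn) = (4.1287−20.6434)/(153.0880−110.0320) = -0.3836. V = [p*·4.1287 + (1−p*)·20.6434]/1.16 = 8.3048. B = V − Δ·S = 54.1791.
(1,1): S=166.4000. Δ = (V_up−V_dn)/(S_up−S_dn) = (0.0000−4.1287)/(212.9920−153.0880) = -0.0689. V = [p*·0.0000 + (1−p*)·4.1287]/1.16 = 1.1864. B = V − Δ·S = 12.6550.
(0,0): S=130.0000. Δ = (V_up−V_dn)/(S_up−S_dn) = (1.1864−8.3048)/(166.4000−119.6000) = -0.1521. V = [p*·1.1864 + (1−p*)·8.3048]/1.16 = 3.0683. B = V − Δ·S = 22.8417.
Check: Δ(0,0)·S0 + B(0,0) = 3.0683 = V0.

(0,0): Delta=-0.1521 Bond=22.8417
(1,0): Delta=-0.3836 Bond=54.1791
(1,1): Delta=-0.0689 Bond=12.6550
(2,0): Delta=-0.7254 Bond=100.4646
(2,1): Delta=-0.2607 Bond=44.0393
(2,2): Delta=0.0000 Bond=0.0000
(3,0): Delta=0.0000 Bond=43.1034
(3,1): Delta=-0.9861 Bond=153.2567
(3,2): Delta=0.0000 Bond=0.0000
(3,3): Delta=0.0000 Bond=0.0000
V0=3.0683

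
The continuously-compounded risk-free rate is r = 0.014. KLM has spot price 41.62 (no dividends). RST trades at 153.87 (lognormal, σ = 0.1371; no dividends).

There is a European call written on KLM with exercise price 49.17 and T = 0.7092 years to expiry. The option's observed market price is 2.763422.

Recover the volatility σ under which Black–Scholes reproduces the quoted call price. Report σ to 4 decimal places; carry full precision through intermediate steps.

At σ = 0.3715 the Black–Scholes value reproduces the quote:
σ√T = 0.3715·√0.7092 = 0.312855
d₁ = (ln(S/K) + (r+σ²/2)T) / (σ√T) = (ln(41.62/49.17) + (0.014+0.3715²/2)·0.7092) / 0.312855 = (-0.166703 + 0.058868) / 0.312855 = -0.344680
d₂ = d₁ − σ√T = -0.344680 − 0.312855 = -0.657535
e^{−rT} = 0.990120
N(d₁) = 0.365167,  N(d₂) = 0.255418
V = S·N(d₁) − K·e^{−rT}·N(d₂) = 15.198269 − 12.434846 = 2.763422 (the observed quote) — the price is monotone increasing in volatility, hence this σ is the only solution

sigma = 0.3715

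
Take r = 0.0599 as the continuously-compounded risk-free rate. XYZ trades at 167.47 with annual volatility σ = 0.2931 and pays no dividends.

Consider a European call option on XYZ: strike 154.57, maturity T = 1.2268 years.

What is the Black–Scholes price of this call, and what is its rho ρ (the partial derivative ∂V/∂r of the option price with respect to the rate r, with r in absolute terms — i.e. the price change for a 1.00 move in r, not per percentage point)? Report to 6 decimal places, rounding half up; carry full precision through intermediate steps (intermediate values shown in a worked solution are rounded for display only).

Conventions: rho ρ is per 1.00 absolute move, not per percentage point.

price = 34.163086
ρ = 109.605223

σ√T = 0.2931·√1.2268 = 0.324641
d₁ = (ln(S/K) + (r+σ²/2)T) / (σ√T) = (ln(167.47/154.57) + (0.0599+0.2931²/2)·1.2268) / 0.324641 = (0.080157 + 0.126181) / 0.324641 = 0.635590
d₂ = d₁ − σ√T = 0.635590 − 0.324641 = 0.310949
e^{−rT} = 0.929150
N(d₁) = 0.737478,  N(d₂) = 0.622080
Call price V = S·N(d₁) − K·e^{−rT}·N(d₂) = 123.505459 − 89.342373 = 34.163086
ρ = K·T·e^{−rT}·N(d₂) = 109.605223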